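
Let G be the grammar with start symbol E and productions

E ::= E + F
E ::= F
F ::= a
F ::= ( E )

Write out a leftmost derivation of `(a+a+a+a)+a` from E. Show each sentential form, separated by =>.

E => E+F => F+F => (E)+F => (E+F)+F => (E+F+F)+F => (E+F+F+F)+F => (F+F+F+F)+F => (a+F+F+F)+F => (a+a+F+F)+F => (a+a+a+F)+F => (a+a+a+a)+F => (a+a+a+a)+a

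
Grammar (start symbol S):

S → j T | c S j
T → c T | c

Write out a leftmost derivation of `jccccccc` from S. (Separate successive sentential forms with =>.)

S => jT   [S → j T]
jT => jcT   [T → c T]
jcT => jccT   [T → c T]
jccT => jcccT   [T → c T]
jcccT => jccccT   [T → c T]
jccccT => jcccccT   [T → c T]
jcccccT => jccccccT   [T → c T]
jccccccT => jccccccc   [T → c]

S => jT => jcT => jccT => jcccT => jccccT => jcccccT => jccccccT => jccccccc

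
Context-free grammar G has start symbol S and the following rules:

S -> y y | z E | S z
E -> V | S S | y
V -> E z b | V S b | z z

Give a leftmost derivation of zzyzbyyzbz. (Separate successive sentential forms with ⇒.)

S ⇒ Sz ⇒ zEz ⇒ zVz ⇒ zEzbz ⇒ zSSzbz ⇒ zzESzbz ⇒ zzVSzbz ⇒ zzEzbSzbz ⇒ zzyzbSzbz ⇒ zzyzbyyzbz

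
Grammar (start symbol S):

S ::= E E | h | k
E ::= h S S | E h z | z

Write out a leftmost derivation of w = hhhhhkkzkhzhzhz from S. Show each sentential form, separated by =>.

S=>EE=>hSSE=>hhSE=>hhhE=>hhhEhz=>hhhEhzhz=>hhhEhzhzhz=>hhhhSShzhzhz=>hhhhEEShzhzhz=>hhhhhSSEShzhzhz=>hhhhhkSEShzhzhz=>hhhhhkkEShzhzhz=>hhhhhkkzShzhzhz=>hhhhhkkzkhzhzhz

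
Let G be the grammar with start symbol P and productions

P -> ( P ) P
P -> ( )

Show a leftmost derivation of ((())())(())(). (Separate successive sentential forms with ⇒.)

P⇒(P)P⇒((P)P)P⇒((())P)P⇒((())())P⇒((())())(P)P⇒((())())(())P⇒((())())(())()

P ⇒ (P)P   [P -> ( P ) P]
(P)P ⇒ ((P)P)P   [P -> ( P ) P]
((P)P)P ⇒ ((())P)P   [P -> ( )]
((())P)P ⇒ ((())())P   [P -> ( )]
((())())P ⇒ ((())())(P)P   [P -> ( P ) P]
((())())(P)P ⇒ ((())())(())P   [P -> ( )]
((())())(())P ⇒ ((())())(())()   [P -> ( )]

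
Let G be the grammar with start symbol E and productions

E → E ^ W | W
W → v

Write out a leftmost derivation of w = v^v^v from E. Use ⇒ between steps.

E⇒E^W⇒E^W^W⇒W^W^W⇒v^W^W⇒v^v^W⇒v^v^v

E ⇒ E^W   [E → E ^ W]
E^W ⇒ E^W^W   [E → E ^ W]
E^W^W ⇒ W^W^W   [E → W]
W^W^W ⇒ v^W^W   [W → v]
v^W^W ⇒ v^v^W   [W → v]
v^v^W ⇒ v^v^v   [W → v]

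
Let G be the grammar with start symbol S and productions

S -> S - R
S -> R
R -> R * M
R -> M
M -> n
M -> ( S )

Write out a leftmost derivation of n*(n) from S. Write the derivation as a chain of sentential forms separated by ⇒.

S ⇒ R ⇒ R*M ⇒ M*M ⇒ n*M ⇒ n*(S) ⇒ n*(R) ⇒ n*(M) ⇒ n*(n)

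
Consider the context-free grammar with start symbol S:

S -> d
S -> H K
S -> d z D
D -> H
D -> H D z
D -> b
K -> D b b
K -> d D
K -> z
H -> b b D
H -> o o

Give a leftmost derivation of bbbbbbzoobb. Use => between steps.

S => HK   [S -> H K]
HK => bbDK   [H -> b b D]
bbDK => bbHDzK   [D -> H D z]
bbHDzK => bbbbDDzK   [H -> b b D]
bbbbDDzK => bbbbbDzK   [D -> b]
bbbbbDzK => bbbbbbzK   [D -> b]
bbbbbbzK => bbbbbbzDbb   [K -> D b b]
bbbbbbzDbb => bbbbbbzHbb   [D -> H]
bbbbbbzHbb => bbbbbbzoobb   [H -> o o]

S => HK => bbDK => bbHDzK => bbbbDDzK => bbbbbDzK => bbbbbbzK => bbbbbbzDbb => bbbbbbzHbb => bbbbbbzoobb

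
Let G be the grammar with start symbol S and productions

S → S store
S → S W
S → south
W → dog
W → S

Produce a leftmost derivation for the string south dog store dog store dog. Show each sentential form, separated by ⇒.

S ⇒ S W ⇒ S store W ⇒ S W store W ⇒ S store W store W ⇒ S W store W store W ⇒ south W store W store W ⇒ south dog store W store W ⇒ south dog store dog store W ⇒ south dog store dog store dog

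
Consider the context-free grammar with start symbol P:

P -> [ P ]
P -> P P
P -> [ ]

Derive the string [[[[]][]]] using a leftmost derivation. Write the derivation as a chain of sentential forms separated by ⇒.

P⇒[P]⇒[[P]]⇒[[PP]]⇒[[[P]P]]⇒[[[[]]P]]⇒[[[[]][]]]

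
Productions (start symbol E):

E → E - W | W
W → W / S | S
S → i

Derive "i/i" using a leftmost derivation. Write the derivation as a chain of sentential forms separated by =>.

E => W => W/S => S/S => i/S => i/i

E => W   [E → W]
W => W/S   [W → W / S]
W/S => S/S   [W → S]
S/S => i/S   [S → i]
i/S => i/i   [S → i]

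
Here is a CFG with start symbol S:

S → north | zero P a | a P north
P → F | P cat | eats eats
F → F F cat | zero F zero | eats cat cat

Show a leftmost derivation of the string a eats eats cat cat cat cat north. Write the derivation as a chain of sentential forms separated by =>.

S => a P north => a P cat north => a P cat cat north => a P cat cat cat north => a P cat cat cat cat north => a eats eats cat cat cat cat north

S => a P north   [S → a P north]
a P north => a P cat north   [P → P cat]
a P cat north => a P cat cat north   [P → P cat]
a P cat cat north => a P cat cat cat north   [P → P cat]
a P cat cat cat north => a P cat cat cat cat north   [P → P cat]
a P cat cat cat cat north => a eats eats cat cat cat cat north   [P → eats eats]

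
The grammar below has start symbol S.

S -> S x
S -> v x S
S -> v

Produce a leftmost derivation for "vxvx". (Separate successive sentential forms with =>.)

S => vxS   [S -> v x S]
vxS => vxSx   [S -> S x]
vxSx => vxvx   [S -> v]

S => vxS => vxSx => vxvx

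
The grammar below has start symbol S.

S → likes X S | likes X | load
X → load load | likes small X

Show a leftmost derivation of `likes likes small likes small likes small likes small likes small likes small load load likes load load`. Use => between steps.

S => likes X S => likes likes small X S => likes likes small likes small X S => likes likes small likes small likes small X S => likes likes small likes small likes small likes small X S => likes likes small likes small likes small likes small likes small X S => likes likes small likes small likes small likes small likes small likes small X S => likes likes small likes small likes small likes small likes small likes small load load S => likes likes small likes small likes small likes small likes small likes small load load likes X => likes likes small likes small likes small likes small likes small likes small load load likes load load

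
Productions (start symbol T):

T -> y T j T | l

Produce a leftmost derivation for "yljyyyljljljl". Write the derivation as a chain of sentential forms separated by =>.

T => yTjT => yljT => yljyTjT => yljyyTjTjT => yljyyyTjTjTjT => yljyyyljTjTjT => yljyyyljljTjT => yljyyyljljljT => yljyyyljljljl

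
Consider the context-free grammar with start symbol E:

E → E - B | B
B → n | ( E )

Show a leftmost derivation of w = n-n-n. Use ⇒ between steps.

E ⇒ E-B   [E → E - B]
E-B ⇒ E-B-B   [E → E - B]
E-B-B ⇒ B-B-B   [E → B]
B-B-B ⇒ n-B-B   [B → n]
n-B-B ⇒ n-n-B   [B → n]
n-n-B ⇒ n-n-n   [B → n]

E⇒E-B⇒E-B-B⇒B-B-B⇒n-B-B⇒n-n-B⇒n-n-n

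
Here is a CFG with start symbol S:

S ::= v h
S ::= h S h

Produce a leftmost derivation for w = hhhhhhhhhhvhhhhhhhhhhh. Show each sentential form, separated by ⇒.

S ⇒ hSh ⇒ hhShh ⇒ hhhShhh ⇒ hhhhShhhh ⇒ hhhhhShhhhh ⇒ hhhhhhShhhhhh ⇒ hhhhhhhShhhhhhh ⇒ hhhhhhhhShhhhhhhh ⇒ hhhhhhhhhShhhhhhhhh ⇒ hhhhhhhhhhShhhhhhhhhh ⇒ hhhhhhhhhhvhhhhhhhhhhh

S ⇒ hSh   [S ::= h S h]
hSh ⇒ hhShh   [S ::= h S h]
hhShh ⇒ hhhShhh   [S ::= h S h]
hhhShhh ⇒ hhhhShhhh   [S ::= h S h]
hhhhShhhh ⇒ hhhhhShhhhh   [S ::= h S h]
hhhhhShhhhh ⇒ hhhhhhShhhhhh   [S ::= h S h]
hhhhhhShhhhhh ⇒ hhhhhhhShhhhhhh   [S ::= h S h]
hhhhhhhShhhhhhh ⇒ hhhhhhhhShhhhhhhh   [S ::= h S h]
hhhhhhhhShhhhhhhh ⇒ hhhhhhhhhShhhhhhhhh   [S ::= h S h]
hhhhhhhhhShhhhhhhhh ⇒ hhhhhhhhhhShhhhhhhhhh   [S ::= h S h]
hhhhhhhhhhShhhhhhhhhh ⇒ hhhhhhhhhhvhhhhhhhhhhh   [S ::= v h]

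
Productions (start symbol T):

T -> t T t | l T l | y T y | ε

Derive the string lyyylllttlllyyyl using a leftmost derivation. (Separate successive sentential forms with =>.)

T => lTl => lyTyl => lyyTyyl => lyyyTyyyl => lyyylTlyyyl => lyyyllTllyyyl => lyyylllTlllyyyl => lyyyllltTtlllyyyl => lyyylllttlllyyyl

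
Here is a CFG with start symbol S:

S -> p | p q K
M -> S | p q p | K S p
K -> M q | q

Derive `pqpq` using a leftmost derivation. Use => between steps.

S=>pqK=>pqMq=>pqSq=>pqpq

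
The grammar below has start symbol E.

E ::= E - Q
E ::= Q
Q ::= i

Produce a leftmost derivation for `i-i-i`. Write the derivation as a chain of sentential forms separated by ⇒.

E ⇒ E-Q ⇒ E-Q-Q ⇒ Q-Q-Q ⇒ i-Q-Q ⇒ i-i-Q ⇒ i-i-i

E ⇒ E-Q   [E ::= E - Q]
E-Q ⇒ E-Q-Q   [E ::= E - Q]
E-Q-Q ⇒ Q-Q-Q   [E ::= Q]
Q-Q-Q ⇒ i-Q-Q   [Q ::= i]
i-Q-Q ⇒ i-i-Q   [Q ::= i]
i-i-Q ⇒ i-i-i   [Q ::= i]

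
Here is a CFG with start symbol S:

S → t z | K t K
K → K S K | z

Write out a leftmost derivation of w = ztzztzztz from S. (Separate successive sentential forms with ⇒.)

S⇒KtK⇒KSKtK⇒KSKSKtK⇒zSKSKtK⇒ztzKSKtK⇒ztzzSKtK⇒ztzztzKtK⇒ztzztzztK⇒ztzztzztz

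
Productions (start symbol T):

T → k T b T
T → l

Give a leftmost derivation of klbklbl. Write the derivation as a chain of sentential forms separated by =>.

T => kTbT => klbT => klbkTbT => klbklbT => klbklbl

T => kTbT   [T → k T b T]
kTbT => klbT   [T → l]
klbT => klbkTbT   [T → k T b T]
klbkTbT => klbklbT   [T → l]
klbklbT => klbklbl   [T → l]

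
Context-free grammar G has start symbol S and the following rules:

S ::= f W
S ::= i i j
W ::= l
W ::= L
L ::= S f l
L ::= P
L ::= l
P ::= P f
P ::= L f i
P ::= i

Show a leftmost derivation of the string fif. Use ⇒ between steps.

S ⇒ fW ⇒ fL ⇒ fP ⇒ fPf ⇒ fif

S ⇒ fW   [S ::= f W]
fW ⇒ fL   [W ::= L]
fL ⇒ fP   [L ::= P]
fP ⇒ fPf   [P ::= P f]
fPf ⇒ fif   [P ::= i]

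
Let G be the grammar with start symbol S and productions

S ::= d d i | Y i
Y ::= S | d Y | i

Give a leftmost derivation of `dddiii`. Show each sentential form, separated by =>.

S => Yi => Si => Yii => dYii => ddYii => dddYii => dddiii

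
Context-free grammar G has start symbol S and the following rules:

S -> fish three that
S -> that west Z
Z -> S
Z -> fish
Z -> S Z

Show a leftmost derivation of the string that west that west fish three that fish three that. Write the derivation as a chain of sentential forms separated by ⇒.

S ⇒ that west Z ⇒ that west S ⇒ that west that west Z ⇒ that west that west S Z ⇒ that west that west fish three that Z ⇒ that west that west fish three that S ⇒ that west that west fish three that fish three that

S ⇒ that west Z   [S -> that west Z]
that west Z ⇒ that west S   [Z -> S]
that west S ⇒ that west that west Z   [S -> that west Z]
that west that west Z ⇒ that west that west S Z   [Z -> S Z]
that west that west S Z ⇒ that west that west fish three that Z   [S -> fish three that]
that west that west fish three that Z ⇒ that west that west fish three that S   [Z -> S]
that west that west fish three that S ⇒ that west that west fish three that fish three that   [S -> fish three that]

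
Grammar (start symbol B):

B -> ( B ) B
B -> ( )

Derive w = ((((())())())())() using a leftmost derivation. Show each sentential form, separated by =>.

B => (B)B => ((B)B)B => (((B)B)B)B => ((((B)B)B)B)B => ((((())B)B)B)B => ((((())())B)B)B => ((((())())())B)B => ((((())())())())B => ((((())())())())()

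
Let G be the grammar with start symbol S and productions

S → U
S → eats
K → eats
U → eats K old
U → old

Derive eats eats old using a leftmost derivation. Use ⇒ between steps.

S ⇒ U   [S → U]
U ⇒ eats K old   [U → eats K old]
eats K old ⇒ eats eats old   [K → eats]

S ⇒ U ⇒ eats K old ⇒ eats eats old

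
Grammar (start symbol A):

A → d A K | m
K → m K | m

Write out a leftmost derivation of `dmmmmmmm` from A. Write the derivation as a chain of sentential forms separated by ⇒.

A ⇒ dAK ⇒ dmK ⇒ dmmK ⇒ dmmmK ⇒ dmmmmK ⇒ dmmmmmK ⇒ dmmmmmmK ⇒ dmmmmmmm

A ⇒ dAK   [A → d A K]
dAK ⇒ dmK   [A → m]
dmK ⇒ dmmK   [K → m K]
dmmK ⇒ dmmmK   [K → m K]
dmmmK ⇒ dmmmmK   [K → m K]
dmmmmK ⇒ dmmmmmK   [K → m K]
dmmmmmK ⇒ dmmmmmmK   [K → m K]
dmmmmmmK ⇒ dmmmmmmm   [K → m]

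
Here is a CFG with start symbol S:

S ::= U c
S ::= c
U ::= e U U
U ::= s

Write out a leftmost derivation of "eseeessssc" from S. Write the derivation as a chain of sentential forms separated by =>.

S=>Uc=>eUUc=>esUc=>eseUUc=>eseeUUUc=>eseeeUUUUc=>eseeesUUUc=>eseeessUUc=>eseeesssUc=>eseeessssc

S => Uc   [S ::= U c]
Uc => eUUc   [U ::= e U U]
eUUc => esUc   [U ::= s]
esUc => eseUUc   [U ::= e U U]
eseUUc => eseeUUUc   [U ::= e U U]
eseeUUUc => eseeeUUUUc   [U ::= e U U]
eseeeUUUUc => eseeesUUUc   [U ::= s]
eseeesUUUc => eseeessUUc   [U ::= s]
eseeessUUc => eseeesssUc   [U ::= s]
eseeesssUc => eseeessssc   [U ::= s]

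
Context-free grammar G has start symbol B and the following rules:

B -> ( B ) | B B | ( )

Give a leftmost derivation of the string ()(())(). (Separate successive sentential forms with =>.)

B => BB   [B -> B B]
BB => ()B   [B -> ( )]
()B => ()BB   [B -> B B]
()BB => ()(B)B   [B -> ( B )]
()(B)B => ()(())B   [B -> ( )]
()(())B => ()(())()   [B -> ( )]

B => BB => ()B => ()BB => ()(B)B => ()(())B => ()(())()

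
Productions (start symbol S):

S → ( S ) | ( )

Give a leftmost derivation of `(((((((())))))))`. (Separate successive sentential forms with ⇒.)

S ⇒ (S) ⇒ ((S)) ⇒ (((S))) ⇒ ((((S)))) ⇒ (((((S))))) ⇒ ((((((S)))))) ⇒ (((((((S))))))) ⇒ (((((((())))))))

S ⇒ (S)   [S → ( S )]
(S) ⇒ ((S))   [S → ( S )]
((S)) ⇒ (((S)))   [S → ( S )]
(((S))) ⇒ ((((S))))   [S → ( S )]
((((S)))) ⇒ (((((S)))))   [S → ( S )]
(((((S))))) ⇒ ((((((S))))))   [S → ( S )]
((((((S)))))) ⇒ (((((((S)))))))   [S → ( S )]
(((((((S))))))) ⇒ (((((((())))))))   [S → ( )]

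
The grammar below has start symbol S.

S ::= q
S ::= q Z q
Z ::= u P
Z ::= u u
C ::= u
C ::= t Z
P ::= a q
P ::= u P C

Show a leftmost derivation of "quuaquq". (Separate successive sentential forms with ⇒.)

S ⇒ qZq ⇒ quPq ⇒ quuPCq ⇒ quuaqCq ⇒ quuaquq

S ⇒ qZq   [S ::= q Z q]
qZq ⇒ quPq   [Z ::= u P]
quPq ⇒ quuPCq   [P ::= u P C]
quuPCq ⇒ quuaqCq   [P ::= a q]
quuaqCq ⇒ quuaquq   [C ::= u]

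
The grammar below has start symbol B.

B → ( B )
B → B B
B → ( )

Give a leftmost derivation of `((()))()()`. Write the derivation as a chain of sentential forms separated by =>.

B => BB   [B → B B]
BB => BBB   [B → B B]
BBB => (B)BB   [B → ( B )]
(B)BB => ((B))BB   [B → ( B )]
((B))BB => ((()))BB   [B → ( )]
((()))BB => ((()))()B   [B → ( )]
((()))()B => ((()))()()   [B → ( )]

B => BB => BBB => (B)BB => ((B))BB => ((()))BB => ((()))()B => ((()))()()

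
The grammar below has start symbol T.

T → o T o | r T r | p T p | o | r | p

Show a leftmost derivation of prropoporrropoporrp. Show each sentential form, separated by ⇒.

T ⇒ pTp   [T → p T p]
pTp ⇒ prTrp   [T → r T r]
prTrp ⇒ prrTrrp   [T → r T r]
prrTrrp ⇒ prroTorrp   [T → o T o]
prroTorrp ⇒ prropTporrp   [T → p T p]
prropTporrp ⇒ prropoToporrp   [T → o T o]
prropoToporrp ⇒ prropopTpoporrp   [T → p T p]
prropopTpoporrp ⇒ prropopoTopoporrp   [T → o T o]
prropopoTopoporrp ⇒ prropoporTropoporrp   [T → r T r]
prropoporTropoporrp ⇒ prropoporrropoporrp   [T → r]

T ⇒ pTp ⇒ prTrp ⇒ prrTrrp ⇒ prroTorrp ⇒ prropTporrp ⇒ prropoToporrp ⇒ prropopTpoporrp ⇒ prropopoTopoporrp ⇒ prropoporTropoporrp ⇒ prropoporrropoporrp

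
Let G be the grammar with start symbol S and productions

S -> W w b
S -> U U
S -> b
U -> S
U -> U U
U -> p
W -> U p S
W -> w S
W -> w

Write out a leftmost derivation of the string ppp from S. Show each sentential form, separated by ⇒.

S ⇒ UU ⇒ SU ⇒ UUU ⇒ pUU ⇒ ppU ⇒ ppp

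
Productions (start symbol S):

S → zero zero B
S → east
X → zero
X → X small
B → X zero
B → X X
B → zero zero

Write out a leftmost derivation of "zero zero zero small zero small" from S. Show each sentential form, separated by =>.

S => zero zero B => zero zero X X => zero zero X small X => zero zero zero small X => zero zero zero small X small => zero zero zero small zero small

S => zero zero B   [S → zero zero B]
zero zero B => zero zero X X   [B → X X]
zero zero X X => zero zero X small X   [X → X small]
zero zero X small X => zero zero zero small X   [X → zero]
zero zero zero small X => zero zero zero small X small   [X → X small]
zero zero zero small X small => zero zero zero small zero small   [X → zero]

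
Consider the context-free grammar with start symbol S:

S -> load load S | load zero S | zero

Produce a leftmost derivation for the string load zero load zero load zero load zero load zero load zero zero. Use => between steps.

S => load zero S => load zero load zero S => load zero load zero load zero S => load zero load zero load zero load zero S => load zero load zero load zero load zero load zero S => load zero load zero load zero load zero load zero load zero S => load zero load zero load zero load zero load zero load zero zero

S => load zero S   [S -> load zero S]
load zero S => load zero load zero S   [S -> load zero S]
load zero load zero S => load zero load zero load zero S   [S -> load zero S]
load zero load zero load zero S => load zero load zero load zero load zero S   [S -> load zero S]
load zero load zero load zero load zero S => load zero load zero load zero load zero load zero S   [S -> load zero S]
load zero load zero load zero load zero load zero S => load zero load zero load zero load zero load zero load zero S   [S -> load zero S]
load zero load zero load zero load zero load zero load zero S => load zero load zero load zero load zero load zero load zero zero   [S -> zero]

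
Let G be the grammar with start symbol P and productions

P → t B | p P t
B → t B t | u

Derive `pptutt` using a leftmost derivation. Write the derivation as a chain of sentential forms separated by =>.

P=>pPt=>ppPtt=>pptBtt=>pptutt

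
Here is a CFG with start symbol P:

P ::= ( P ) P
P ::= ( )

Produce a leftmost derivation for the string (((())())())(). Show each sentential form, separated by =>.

P => (P)P   [P ::= ( P ) P]
(P)P => ((P)P)P   [P ::= ( P ) P]
((P)P)P => (((P)P)P)P   [P ::= ( P ) P]
(((P)P)P)P => (((())P)P)P   [P ::= ( )]
(((())P)P)P => (((())())P)P   [P ::= ( )]
(((())())P)P => (((())())())P   [P ::= ( )]
(((())())())P => (((())())())()   [P ::= ( )]

P=>(P)P=>((P)P)P=>(((P)P)P)P=>(((())P)P)P=>(((())())P)P=>(((())())())P=>(((())())())()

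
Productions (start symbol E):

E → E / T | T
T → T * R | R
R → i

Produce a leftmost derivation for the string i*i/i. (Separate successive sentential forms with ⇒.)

E ⇒ E/T   [E → E / T]
E/T ⇒ T/T   [E → T]
T/T ⇒ T*R/T   [T → T * R]
T*R/T ⇒ R*R/T   [T → R]
R*R/T ⇒ i*R/T   [R → i]
i*R/T ⇒ i*i/T   [R → i]
i*i/T ⇒ i*i/R   [T → R]
i*i/R ⇒ i*i/i   [R → i]

E ⇒ E/T ⇒ T/T ⇒ T*R/T ⇒ R*R/T ⇒ i*R/T ⇒ i*i/T ⇒ i*i/R ⇒ i*i/i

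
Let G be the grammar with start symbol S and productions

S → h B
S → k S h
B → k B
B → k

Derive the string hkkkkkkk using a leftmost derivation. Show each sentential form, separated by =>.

S => hB   [S → h B]
hB => hkB   [B → k B]
hkB => hkkB   [B → k B]
hkkB => hkkkB   [B → k B]
hkkkB => hkkkkB   [B → k B]
hkkkkB => hkkkkkB   [B → k B]
hkkkkkB => hkkkkkkB   [B → k B]
hkkkkkkB => hkkkkkkk   [B → k]

S => hB => hkB => hkkB => hkkkB => hkkkkB => hkkkkkB => hkkkkkkB => hkkkkkkk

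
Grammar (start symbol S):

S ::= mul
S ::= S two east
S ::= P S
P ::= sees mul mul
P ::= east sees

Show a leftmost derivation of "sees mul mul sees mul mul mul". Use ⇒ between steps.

S ⇒ P S   [S ::= P S]
P S ⇒ sees mul mul S   [P ::= sees mul mul]
sees mul mul S ⇒ sees mul mul P S   [S ::= P S]
sees mul mul P S ⇒ sees mul mul sees mul mul S   [P ::= sees mul mul]
sees mul mul sees mul mul S ⇒ sees mul mul sees mul mul mul   [S ::= mul]

S ⇒ P S ⇒ sees mul mul S ⇒ sees mul mul P S ⇒ sees mul mul sees mul mul S ⇒ sees mul mul sees mul mul mul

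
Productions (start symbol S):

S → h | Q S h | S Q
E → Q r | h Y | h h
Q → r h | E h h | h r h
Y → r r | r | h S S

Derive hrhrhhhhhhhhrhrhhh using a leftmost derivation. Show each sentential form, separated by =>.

S=>QSh=>EhhSh=>QrhhSh=>hrhrhhSh=>hrhrhhSQh=>hrhrhhSQQh=>hrhrhhhQQh=>hrhrhhhEhhQh=>hrhrhhhhhhhQh=>hrhrhhhhhhhEhhh=>hrhrhhhhhhhQrhhh=>hrhrhhhhhhhhrhrhhh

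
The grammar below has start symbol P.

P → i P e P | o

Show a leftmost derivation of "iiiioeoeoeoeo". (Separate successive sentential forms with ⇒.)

P ⇒ iPeP   [P → i P e P]
iPeP ⇒ iiPePeP   [P → i P e P]
iiPePeP ⇒ iiiPePePeP   [P → i P e P]
iiiPePePeP ⇒ iiiiPePePePeP   [P → i P e P]
iiiiPePePePeP ⇒ iiiioePePePeP   [P → o]
iiiioePePePeP ⇒ iiiioeoePePeP   [P → o]
iiiioeoePePeP ⇒ iiiioeoeoePeP   [P → o]
iiiioeoeoePeP ⇒ iiiioeoeoeoeP   [P → o]
iiiioeoeoeoeP ⇒ iiiioeoeoeoeo   [P → o]

P⇒iPeP⇒iiPePeP⇒iiiPePePeP⇒iiiiPePePePeP⇒iiiioePePePeP⇒iiiioeoePePeP⇒iiiioeoeoePeP⇒iiiioeoeoeoeP⇒iiiioeoeoeoeo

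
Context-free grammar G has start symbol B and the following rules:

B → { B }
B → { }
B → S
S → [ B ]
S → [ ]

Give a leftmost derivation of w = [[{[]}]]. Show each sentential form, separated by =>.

B=>S=>[B]=>[S]=>[[B]]=>[[{B}]]=>[[{S}]]=>[[{[]}]]

B => S   [B → S]
S => [B]   [S → [ B ]]
[B] => [S]   [B → S]
[S] => [[B]]   [S → [ B ]]
[[B]] => [[{B}]]   [B → { B }]
[[{B}]] => [[{S}]]   [B → S]
[[{S}]] => [[{[]}]]   [S → [ ]]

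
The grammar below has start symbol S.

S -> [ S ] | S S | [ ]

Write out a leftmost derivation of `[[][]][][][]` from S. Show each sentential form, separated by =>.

S => SS   [S -> S S]
SS => SSS   [S -> S S]
SSS => SSSS   [S -> S S]
SSSS => [S]SSS   [S -> [ S ]]
[S]SSS => [SS]SSS   [S -> S S]
[SS]SSS => [[]S]SSS   [S -> [ ]]
[[]S]SSS => [[][]]SSS   [S -> [ ]]
[[][]]SSS => [[][]][]SS   [S -> [ ]]
[[][]][]SS => [[][]][][]S   [S -> [ ]]
[[][]][][]S => [[][]][][][]   [S -> [ ]]

S => SS => SSS => SSSS => [S]SSS => [SS]SSS => [[]S]SSS => [[][]]SSS => [[][]][]SS => [[][]][][]S => [[][]][][][]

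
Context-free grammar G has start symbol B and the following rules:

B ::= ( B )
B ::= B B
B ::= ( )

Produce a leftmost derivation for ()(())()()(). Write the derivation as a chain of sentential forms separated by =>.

B => BB   [B ::= B B]
BB => BBB   [B ::= B B]
BBB => BBBB   [B ::= B B]
BBBB => BBBBB   [B ::= B B]
BBBBB => ()BBBB   [B ::= ( )]
()BBBB => ()(B)BBB   [B ::= ( B )]
()(B)BBB => ()(())BBB   [B ::= ( )]
()(())BBB => ()(())()BB   [B ::= ( )]
()(())()BB => ()(())()()B   [B ::= ( )]
()(())()()B => ()(())()()()   [B ::= ( )]

B => BB => BBB => BBBB => BBBBB => ()BBBB => ()(B)BBB => ()(())BBB => ()(())()BB => ()(())()()B => ()(())()()()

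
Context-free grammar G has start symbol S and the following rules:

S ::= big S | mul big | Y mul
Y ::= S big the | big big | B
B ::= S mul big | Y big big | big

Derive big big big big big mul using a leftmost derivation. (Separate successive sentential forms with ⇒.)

S ⇒ big S ⇒ big big S ⇒ big big big S ⇒ big big big big S ⇒ big big big big Y mul ⇒ big big big big B mul ⇒ big big big big big mul

S ⇒ big S   [S ::= big S]
big S ⇒ big big S   [S ::= big S]
big big S ⇒ big big big S   [S ::= big S]
big big big S ⇒ big big big big S   [S ::= big S]
big big big big S ⇒ big big big big Y mul   [S ::= Y mul]
big big big big Y mul ⇒ big big big big B mul   [Y ::= B]
big big big big B mul ⇒ big big big big big mul   [B ::= big]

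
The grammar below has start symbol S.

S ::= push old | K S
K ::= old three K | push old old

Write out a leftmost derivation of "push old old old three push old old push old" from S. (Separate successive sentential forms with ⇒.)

S ⇒ K S ⇒ push old old S ⇒ push old old K S ⇒ push old old old three K S ⇒ push old old old three push old old S ⇒ push old old old three push old old push old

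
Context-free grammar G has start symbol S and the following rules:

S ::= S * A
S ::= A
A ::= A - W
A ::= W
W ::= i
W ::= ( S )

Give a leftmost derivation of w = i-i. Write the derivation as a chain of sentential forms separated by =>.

S=>A=>A-W=>W-W=>i-W=>i-i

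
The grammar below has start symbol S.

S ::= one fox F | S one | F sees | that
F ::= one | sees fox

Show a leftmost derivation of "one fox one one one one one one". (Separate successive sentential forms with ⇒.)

S ⇒ S one ⇒ S one one ⇒ S one one one ⇒ S one one one one ⇒ S one one one one one ⇒ one fox F one one one one one ⇒ one fox one one one one one one

S ⇒ S one   [S ::= S one]
S one ⇒ S one one   [S ::= S one]
S one one ⇒ S one one one   [S ::= S one]
S one one one ⇒ S one one one one   [S ::= S one]
S one one one one ⇒ S one one one one one   [S ::= S one]
S one one one one one ⇒ one fox F one one one one one   [S ::= one fox F]
one fox F one one one one one ⇒ one fox one one one one one one   [F ::= one]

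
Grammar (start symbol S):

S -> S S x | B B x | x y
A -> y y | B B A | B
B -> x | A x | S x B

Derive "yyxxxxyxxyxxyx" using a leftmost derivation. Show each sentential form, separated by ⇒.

S ⇒ SSx   [S -> S S x]
SSx ⇒ SSxSx   [S -> S S x]
SSxSx ⇒ SSxSxSx   [S -> S S x]
SSxSxSx ⇒ BBxSxSxSx   [S -> B B x]
BBxSxSxSx ⇒ AxBxSxSxSx   [B -> A x]
AxBxSxSxSx ⇒ yyxBxSxSxSx   [A -> y y]
yyxBxSxSxSx ⇒ yyxxxSxSxSx   [B -> x]
yyxxxSxSxSx ⇒ yyxxxxyxSxSx   [S -> x y]
yyxxxxyxSxSx ⇒ yyxxxxyxxyxSx   [S -> x y]
yyxxxxyxxyxSx ⇒ yyxxxxyxxyxxyx   [S -> x y]

S⇒SSx⇒SSxSx⇒SSxSxSx⇒BBxSxSxSx⇒AxBxSxSxSx⇒yyxBxSxSxSx⇒yyxxxSxSxSx⇒yyxxxxyxSxSx⇒yyxxxxyxxyxSx⇒yyxxxxyxxyxxyx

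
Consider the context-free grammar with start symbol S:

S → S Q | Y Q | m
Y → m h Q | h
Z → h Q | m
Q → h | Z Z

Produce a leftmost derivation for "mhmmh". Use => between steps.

S => YQ => mhQQ => mhZZQ => mhmZQ => mhmmQ => mhmmh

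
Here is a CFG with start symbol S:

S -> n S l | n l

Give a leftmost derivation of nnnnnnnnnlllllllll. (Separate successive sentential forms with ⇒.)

S ⇒ nSl   [S -> n S l]
nSl ⇒ nnSll   [S -> n S l]
nnSll ⇒ nnnSlll   [S -> n S l]
nnnSlll ⇒ nnnnSllll   [S -> n S l]
nnnnSllll ⇒ nnnnnSlllll   [S -> n S l]
nnnnnSlllll ⇒ nnnnnnSllllll   [S -> n S l]
nnnnnnSllllll ⇒ nnnnnnnSlllllll   [S -> n S l]
nnnnnnnSlllllll ⇒ nnnnnnnnSllllllll   [S -> n S l]
nnnnnnnnSllllllll ⇒ nnnnnnnnnlllllllll   [S -> n l]

S ⇒ nSl ⇒ nnSll ⇒ nnnSlll ⇒ nnnnSllll ⇒ nnnnnSlllll ⇒ nnnnnnSllllll ⇒ nnnnnnnSlllllll ⇒ nnnnnnnnSllllllll ⇒ nnnnnnnnnlllllllll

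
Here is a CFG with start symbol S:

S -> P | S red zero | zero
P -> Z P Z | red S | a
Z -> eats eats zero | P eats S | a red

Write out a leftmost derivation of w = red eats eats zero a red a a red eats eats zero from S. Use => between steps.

S => P => red S => red P => red Z P Z => red eats eats zero P Z => red eats eats zero Z P Z Z => red eats eats zero a red P Z Z => red eats eats zero a red a Z Z => red eats eats zero a red a a red Z => red eats eats zero a red a a red eats eats zero

S => P   [S -> P]
P => red S   [P -> red S]
red S => red P   [S -> P]
red P => red Z P Z   [P -> Z P Z]
red Z P Z => red eats eats zero P Z   [Z -> eats eats zero]
red eats eats zero P Z => red eats eats zero Z P Z Z   [P -> Z P Z]
red eats eats zero Z P Z Z => red eats eats zero a red P Z Z   [Z -> a red]
red eats eats zero a red P Z Z => red eats eats zero a red a Z Z   [P -> a]
red eats eats zero a red a Z Z => red eats eats zero a red a a red Z   [Z -> a red]
red eats eats zero a red a a red Z => red eats eats zero a red a a red eats eats zero   [Z -> eats eats zero]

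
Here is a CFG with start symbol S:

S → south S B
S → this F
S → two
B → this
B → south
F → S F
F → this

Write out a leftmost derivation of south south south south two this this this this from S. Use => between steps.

S => south S B => south south S B B => south south south S B B B => south south south south S B B B B => south south south south two B B B B => south south south south two this B B B => south south south south two this this B B => south south south south two this this this B => south south south south two this this this this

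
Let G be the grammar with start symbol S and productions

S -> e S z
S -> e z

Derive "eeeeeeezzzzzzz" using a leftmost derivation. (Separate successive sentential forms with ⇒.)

S ⇒ eSz   [S -> e S z]
eSz ⇒ eeSzz   [S -> e S z]
eeSzz ⇒ eeeSzzz   [S -> e S z]
eeeSzzz ⇒ eeeeSzzzz   [S -> e S z]
eeeeSzzzz ⇒ eeeeeSzzzzz   [S -> e S z]
eeeeeSzzzzz ⇒ eeeeeeSzzzzzz   [S -> e S z]
eeeeeeSzzzzzz ⇒ eeeeeeezzzzzzz   [S -> e z]

S ⇒ eSz ⇒ eeSzz ⇒ eeeSzzz ⇒ eeeeSzzzz ⇒ eeeeeSzzzzz ⇒ eeeeeeSzzzzzz ⇒ eeeeeeezzzzzzz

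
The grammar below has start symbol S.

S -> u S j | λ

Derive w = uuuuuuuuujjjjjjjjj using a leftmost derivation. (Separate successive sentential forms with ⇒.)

S ⇒ uSj ⇒ uuSjj ⇒ uuuSjjj ⇒ uuuuSjjjj ⇒ uuuuuSjjjjj ⇒ uuuuuuSjjjjjj ⇒ uuuuuuuSjjjjjjj ⇒ uuuuuuuuSjjjjjjjj ⇒ uuuuuuuuuSjjjjjjjjj ⇒ uuuuuuuuujjjjjjjjj

S ⇒ uSj   [S -> u S j]
uSj ⇒ uuSjj   [S -> u S j]
uuSjj ⇒ uuuSjjj   [S -> u S j]
uuuSjjj ⇒ uuuuSjjjj   [S -> u S j]
uuuuSjjjj ⇒ uuuuuSjjjjj   [S -> u S j]
uuuuuSjjjjj ⇒ uuuuuuSjjjjjj   [S -> u S j]
uuuuuuSjjjjjj ⇒ uuuuuuuSjjjjjjj   [S -> u S j]
uuuuuuuSjjjjjjj ⇒ uuuuuuuuSjjjjjjjj   [S -> u S j]
uuuuuuuuSjjjjjjjj ⇒ uuuuuuuuuSjjjjjjjjj   [S -> u S j]
uuuuuuuuuSjjjjjjjjj ⇒ uuuuuuuuujjjjjjjjj   [S -> λ]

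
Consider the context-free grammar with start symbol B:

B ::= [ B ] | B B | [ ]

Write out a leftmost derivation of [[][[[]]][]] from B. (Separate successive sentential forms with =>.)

B => [B] => [BB] => [[]B] => [[]BB] => [[][B]B] => [[][[B]]B] => [[][[[]]]B] => [[][[[]]][]]

B => [B]   [B ::= [ B ]]
[B] => [BB]   [B ::= B B]
[BB] => [[]B]   [B ::= [ ]]
[[]B] => [[]BB]   [B ::= B B]
[[]BB] => [[][B]B]   [B ::= [ B ]]
[[][B]B] => [[][[B]]B]   [B ::= [ B ]]
[[][[B]]B] => [[][[[]]]B]   [B ::= [ ]]
[[][[[]]]B] => [[][[[]]][]]   [B ::= [ ]]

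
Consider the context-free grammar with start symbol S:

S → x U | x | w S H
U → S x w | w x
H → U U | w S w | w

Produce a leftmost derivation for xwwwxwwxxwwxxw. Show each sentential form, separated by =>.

S => xU => xSxw => xwSHxw => xwwSHHxw => xwwwSHHHxw => xwwwxHHHxw => xwwwxwHHxw => xwwwxwwHxw => xwwwxwwUUxw => xwwwxwwSxwUxw => xwwwxwwxxwUxw => xwwwxwwxxwwxxw

S => xU   [S → x U]
xU => xSxw   [U → S x w]
xSxw => xwSHxw   [S → w S H]
xwSHxw => xwwSHHxw   [S → w S H]
xwwSHHxw => xwwwSHHHxw   [S → w S H]
xwwwSHHHxw => xwwwxHHHxw   [S → x]
xwwwxHHHxw => xwwwxwHHxw   [H → w]
xwwwxwHHxw => xwwwxwwHxw   [H → w]
xwwwxwwHxw => xwwwxwwUUxw   [H → U U]
xwwwxwwUUxw => xwwwxwwSxwUxw   [U → S x w]
xwwwxwwSxwUxw => xwwwxwwxxwUxw   [S → x]
xwwwxwwxxwUxw => xwwwxwwxxwwxxw   [U → w x]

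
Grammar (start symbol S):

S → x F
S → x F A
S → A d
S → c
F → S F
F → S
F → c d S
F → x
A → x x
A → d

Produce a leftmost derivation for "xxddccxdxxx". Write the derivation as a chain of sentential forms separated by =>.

S => xFA   [S → x F A]
xFA => xSFA   [F → S F]
xSFA => xxFAFA   [S → x F A]
xxFAFA => xxSFAFA   [F → S F]
xxSFAFA => xxAdFAFA   [S → A d]
xxAdFAFA => xxddFAFA   [A → d]
xxddFAFA => xxddSFAFA   [F → S F]
xxddSFAFA => xxddcFAFA   [S → c]
xxddcFAFA => xxddcSFAFA   [F → S F]
xxddcSFAFA => xxddccFAFA   [S → c]
xxddccFAFA => xxddccxAFA   [F → x]
xxddccxAFA => xxddccxdFA   [A → d]
xxddccxdFA => xxddccxdxA   [F → x]
xxddccxdxA => xxddccxdxxx   [A → x x]

S => xFA => xSFA => xxFAFA => xxSFAFA => xxAdFAFA => xxddFAFA => xxddSFAFA => xxddcFAFA => xxddcSFAFA => xxddccFAFA => xxddccxAFA => xxddccxdFA => xxddccxdxA => xxddccxdxxx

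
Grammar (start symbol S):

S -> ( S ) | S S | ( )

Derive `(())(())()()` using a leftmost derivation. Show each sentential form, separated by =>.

S => SS => SSS => SSSS => (S)SSS => (())SSS => (())(S)SS => (())(())SS => (())(())()S => (())(())()()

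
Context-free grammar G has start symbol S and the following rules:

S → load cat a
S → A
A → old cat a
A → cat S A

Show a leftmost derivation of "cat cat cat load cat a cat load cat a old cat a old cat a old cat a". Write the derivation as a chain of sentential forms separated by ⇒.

S ⇒ A   [S → A]
A ⇒ cat S A   [A → cat S A]
cat S A ⇒ cat A A   [S → A]
cat A A ⇒ cat cat S A A   [A → cat S A]
cat cat S A A ⇒ cat cat A A A   [S → A]
cat cat A A A ⇒ cat cat cat S A A A   [A → cat S A]
cat cat cat S A A A ⇒ cat cat cat load cat a A A A   [S → load cat a]
cat cat cat load cat a A A A ⇒ cat cat cat load cat a cat S A A A   [A → cat S A]
cat cat cat load cat a cat S A A A ⇒ cat cat cat load cat a cat load cat a A A A   [S → load cat a]
cat cat cat load cat a cat load cat a A A A ⇒ cat cat cat load cat a cat load cat a old cat a A A   [A → old cat a]
cat cat cat load cat a cat load cat a old cat a A A ⇒ cat cat cat load cat a cat load cat a old cat a old cat a A   [A → old cat a]
cat cat cat load cat a cat load cat a old cat a old cat a A ⇒ cat cat cat load cat a cat load cat a old cat a old cat a old cat a   [A → old cat a]

S ⇒ A ⇒ cat S A ⇒ cat A A ⇒ cat cat S A A ⇒ cat cat A A A ⇒ cat cat cat S A A A ⇒ cat cat cat load cat a A A A ⇒ cat cat cat load cat a cat S A A A ⇒ cat cat cat load cat a cat load cat a A A A ⇒ cat cat cat load cat a cat load cat a old cat a A A ⇒ cat cat cat load cat a cat load cat a old cat a old cat a A ⇒ cat cat cat load cat a cat load cat a old cat a old cat a old cat a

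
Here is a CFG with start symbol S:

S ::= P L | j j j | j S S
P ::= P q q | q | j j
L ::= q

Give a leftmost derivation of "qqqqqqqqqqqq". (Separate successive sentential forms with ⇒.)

S ⇒ PL   [S ::= P L]
PL ⇒ PqqL   [P ::= P q q]
PqqL ⇒ PqqqqL   [P ::= P q q]
PqqqqL ⇒ PqqqqqqL   [P ::= P q q]
PqqqqqqL ⇒ PqqqqqqqqL   [P ::= P q q]
PqqqqqqqqL ⇒ PqqqqqqqqqqL   [P ::= P q q]
PqqqqqqqqqqL ⇒ qqqqqqqqqqqL   [P ::= q]
qqqqqqqqqqqL ⇒ qqqqqqqqqqqq   [L ::= q]

S ⇒ PL ⇒ PqqL ⇒ PqqqqL ⇒ PqqqqqqL ⇒ PqqqqqqqqL ⇒ PqqqqqqqqqqL ⇒ qqqqqqqqqqqL ⇒ qqqqqqqqqqqq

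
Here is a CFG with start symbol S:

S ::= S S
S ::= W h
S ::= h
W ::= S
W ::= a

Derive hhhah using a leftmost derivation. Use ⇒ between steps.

S ⇒ SS   [S ::= S S]
SS ⇒ WhS   [S ::= W h]
WhS ⇒ ShS   [W ::= S]
ShS ⇒ WhhS   [S ::= W h]
WhhS ⇒ ShhS   [W ::= S]
ShhS ⇒ hhhS   [S ::= h]
hhhS ⇒ hhhWh   [S ::= W h]
hhhWh ⇒ hhhah   [W ::= a]

S ⇒ SS ⇒ WhS ⇒ ShS ⇒ WhhS ⇒ ShhS ⇒ hhhS ⇒ hhhWh ⇒ hhhah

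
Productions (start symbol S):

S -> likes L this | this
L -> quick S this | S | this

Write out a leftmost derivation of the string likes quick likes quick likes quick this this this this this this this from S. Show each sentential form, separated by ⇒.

S ⇒ likes L this ⇒ likes quick S this this ⇒ likes quick likes L this this this ⇒ likes quick likes quick S this this this this ⇒ likes quick likes quick likes L this this this this this ⇒ likes quick likes quick likes quick S this this this this this this ⇒ likes quick likes quick likes quick this this this this this this this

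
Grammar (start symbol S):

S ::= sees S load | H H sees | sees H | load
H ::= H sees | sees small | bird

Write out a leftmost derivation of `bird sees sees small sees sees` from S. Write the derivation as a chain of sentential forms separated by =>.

S => H H sees => H sees H sees => bird sees H sees => bird sees H sees sees => bird sees sees small sees sees

S => H H sees   [S ::= H H sees]
H H sees => H sees H sees   [H ::= H sees]
H sees H sees => bird sees H sees   [H ::= bird]
bird sees H sees => bird sees H sees sees   [H ::= H sees]
bird sees H sees sees => bird sees sees small sees sees   [H ::= sees small]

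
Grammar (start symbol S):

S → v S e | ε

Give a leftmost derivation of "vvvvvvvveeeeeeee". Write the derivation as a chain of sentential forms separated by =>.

S => vSe => vvSee => vvvSeee => vvvvSeeee => vvvvvSeeeee => vvvvvvSeeeeee => vvvvvvvSeeeeeee => vvvvvvvvSeeeeeeee => vvvvvvvveeeeeeee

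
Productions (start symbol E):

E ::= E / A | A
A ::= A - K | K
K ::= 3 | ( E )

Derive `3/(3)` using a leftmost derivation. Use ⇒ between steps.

E ⇒ E/A   [E ::= E / A]
E/A ⇒ A/A   [E ::= A]
A/A ⇒ K/A   [A ::= K]
K/A ⇒ 3/A   [K ::= 3]
3/A ⇒ 3/K   [A ::= K]
3/K ⇒ 3/(E)   [K ::= ( E )]
3/(E) ⇒ 3/(A)   [E ::= A]
3/(A) ⇒ 3/(K)   [A ::= K]
3/(K) ⇒ 3/(3)   [K ::= 3]

E ⇒ E/A ⇒ A/A ⇒ K/A ⇒ 3/A ⇒ 3/K ⇒ 3/(E) ⇒ 3/(A) ⇒ 3/(K) ⇒ 3/(3)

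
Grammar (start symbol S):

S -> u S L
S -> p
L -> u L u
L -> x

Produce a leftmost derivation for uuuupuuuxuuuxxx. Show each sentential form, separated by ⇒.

S ⇒ uSL ⇒ uuSLL ⇒ uuuSLLL ⇒ uuuuSLLLL ⇒ uuuupLLLL ⇒ uuuupuLuLLL ⇒ uuuupuuLuuLLL ⇒ uuuupuuuLuuuLLL ⇒ uuuupuuuxuuuLLL ⇒ uuuupuuuxuuuxLL ⇒ uuuupuuuxuuuxxL ⇒ uuuupuuuxuuuxxx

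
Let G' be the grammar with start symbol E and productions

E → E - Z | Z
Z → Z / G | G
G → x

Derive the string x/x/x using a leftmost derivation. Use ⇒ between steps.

E ⇒ Z   [E → Z]
Z ⇒ Z/G   [Z → Z / G]
Z/G ⇒ Z/G/G   [Z → Z / G]
Z/G/G ⇒ G/G/G   [Z → G]
G/G/G ⇒ x/G/G   [G → x]
x/G/G ⇒ x/x/G   [G → x]
x/x/G ⇒ x/x/x   [G → x]

E⇒Z⇒Z/G⇒Z/G/G⇒G/G/G⇒x/G/G⇒x/x/G⇒x/x/x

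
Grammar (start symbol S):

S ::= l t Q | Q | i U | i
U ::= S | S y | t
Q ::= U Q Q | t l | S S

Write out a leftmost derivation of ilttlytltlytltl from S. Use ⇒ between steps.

S ⇒ iU   [S ::= i U]
iU ⇒ iS   [U ::= S]
iS ⇒ iltQ   [S ::= l t Q]
iltQ ⇒ iltUQQ   [Q ::= U Q Q]
iltUQQ ⇒ iltSyQQ   [U ::= S y]
iltSyQQ ⇒ iltQyQQ   [S ::= Q]
iltQyQQ ⇒ iltUQQyQQ   [Q ::= U Q Q]
iltUQQyQQ ⇒ iltSyQQyQQ   [U ::= S y]
iltSyQQyQQ ⇒ iltQyQQyQQ   [S ::= Q]
iltQyQQyQQ ⇒ ilttlyQQyQQ   [Q ::= t l]
ilttlyQQyQQ ⇒ ilttlytlQyQQ   [Q ::= t l]
ilttlytlQyQQ ⇒ ilttlytltlyQQ   [Q ::= t l]
ilttlytltlyQQ ⇒ ilttlytltlytlQ   [Q ::= t l]
ilttlytltlytlQ ⇒ ilttlytltlytltl   [Q ::= t l]

S ⇒ iU ⇒ iS ⇒ iltQ ⇒ iltUQQ ⇒ iltSyQQ ⇒ iltQyQQ ⇒ iltUQQyQQ ⇒ iltSyQQyQQ ⇒ iltQyQQyQQ ⇒ ilttlyQQyQQ ⇒ ilttlytlQyQQ ⇒ ilttlytltlyQQ ⇒ ilttlytltlytlQ ⇒ ilttlytltlytltl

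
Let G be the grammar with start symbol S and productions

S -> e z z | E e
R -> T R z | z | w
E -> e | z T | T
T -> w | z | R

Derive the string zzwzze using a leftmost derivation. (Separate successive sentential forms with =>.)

S => Ee => Te => Re => TRze => zRze => zTRzze => zzRzze => zzwzze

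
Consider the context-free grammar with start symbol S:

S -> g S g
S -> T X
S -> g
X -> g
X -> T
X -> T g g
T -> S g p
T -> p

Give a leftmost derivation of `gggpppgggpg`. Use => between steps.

S => gSg => gTXg => gSgpXg => gggpXg => gggpTg => gggpSgpg => gggpTXgpg => gggppXgpg => gggppTgggpg => gggpppgggpg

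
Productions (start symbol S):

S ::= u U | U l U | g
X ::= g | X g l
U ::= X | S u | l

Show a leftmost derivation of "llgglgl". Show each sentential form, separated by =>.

S => UlU   [S ::= U l U]
UlU => llU   [U ::= l]
llU => llX   [U ::= X]
llX => llXgl   [X ::= X g l]
llXgl => llXglgl   [X ::= X g l]
llXglgl => llgglgl   [X ::= g]

S => UlU => llU => llX => llXgl => llXglgl => llgglgl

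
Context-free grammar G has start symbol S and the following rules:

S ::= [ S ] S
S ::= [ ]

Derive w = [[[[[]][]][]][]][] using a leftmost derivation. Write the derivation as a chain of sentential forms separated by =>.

S => [S]S => [[S]S]S => [[[S]S]S]S => [[[[S]S]S]S]S => [[[[[]]S]S]S]S => [[[[[]][]]S]S]S => [[[[[]][]][]]S]S => [[[[[]][]][]][]]S => [[[[[]][]][]][]][]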